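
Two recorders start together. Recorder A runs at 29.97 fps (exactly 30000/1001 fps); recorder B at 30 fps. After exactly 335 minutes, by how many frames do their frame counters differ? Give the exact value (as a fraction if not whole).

603000/1001 frames

335 min = 20100 s.
A emits 30000/1001 × 20100 = 603000000/1001 frames; B emits 30 × 20100 = 603000.
Difference = 603000/1001 frames (≈ 602.3976); B is ahead of A.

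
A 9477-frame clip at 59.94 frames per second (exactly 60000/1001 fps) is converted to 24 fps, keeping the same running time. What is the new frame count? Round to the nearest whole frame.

Frames at target rate = 9477 × (24) / (60000/1001) = 9486477/2500 ≈ 3794.591.
Nearest whole frame: 3795.

3795 frames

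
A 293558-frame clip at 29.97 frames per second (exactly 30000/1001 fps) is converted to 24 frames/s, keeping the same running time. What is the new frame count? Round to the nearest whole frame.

Frames at target rate = 293558 × (24) / (30000/1001) = 146925779/625 ≈ 235081.246.
Nearest whole frame: 235081.

235081 frames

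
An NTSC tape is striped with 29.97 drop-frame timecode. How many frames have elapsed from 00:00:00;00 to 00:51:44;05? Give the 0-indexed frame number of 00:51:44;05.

93033

As if non-drop at 30 labels/s: (0 × 3600 + 51 × 60 + 44) × 30 + 5 = 93125.
Minute boundaries passed: 51; those not divisible by 10: 51 − 5 = 46; dropped labels = 2 × 46 = 92.
Actual frame index = 93125 − 92 = 93033.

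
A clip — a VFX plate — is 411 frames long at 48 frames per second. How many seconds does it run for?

8.5625 seconds

Running time = 411 / (48) = 8.5625 s.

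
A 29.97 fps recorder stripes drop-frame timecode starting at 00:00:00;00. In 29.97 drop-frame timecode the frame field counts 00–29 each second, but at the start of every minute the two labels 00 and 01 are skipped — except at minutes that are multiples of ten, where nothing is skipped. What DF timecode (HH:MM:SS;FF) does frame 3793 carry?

Each 10-minute DF block holds 10 × 60 × 30 − 9 × 2 = 17982 frames. 3793 ÷ 17982 → 0 full blocks, remainder 3793.
Within the partial block the first minute is 1800 frames and each further minute 1798, so 2 further minute boundaries passed. Total skipped labels = 18 × 0 + 2 × 2 = 4.
Non-drop label index = 3793 + 4 = 3797; at 30 labels/s that is 00:02:06:17, i.e. DF 00:02:06;17.

00:02:06;17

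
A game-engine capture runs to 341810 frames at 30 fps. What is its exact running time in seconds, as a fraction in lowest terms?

34181/3 seconds

Running time = 341810 ÷ (30) = 341810 × 1/30 = 34181/3 s.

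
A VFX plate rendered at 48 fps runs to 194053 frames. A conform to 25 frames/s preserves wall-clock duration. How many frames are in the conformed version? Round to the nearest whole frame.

Frames at target rate = 194053 × (25) / (48) = 4851325/48 ≈ 101069.271.
Nearest whole frame: 101069.

101069 frames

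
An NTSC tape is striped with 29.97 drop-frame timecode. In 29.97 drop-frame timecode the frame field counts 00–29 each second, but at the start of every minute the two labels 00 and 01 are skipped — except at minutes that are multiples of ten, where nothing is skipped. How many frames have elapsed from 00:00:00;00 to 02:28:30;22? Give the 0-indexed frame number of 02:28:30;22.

As if non-drop at 30 labels/s: (2 × 3600 + 28 × 60 + 30) × 30 + 22 = 267322.
Minute boundaries passed: 148; those not divisible by 10: 148 − 14 = 134; dropped labels = 2 × 134 = 268.
Actual frame index = 267322 − 268 = 267054.

267054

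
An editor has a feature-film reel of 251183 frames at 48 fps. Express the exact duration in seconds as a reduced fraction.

251183/48 seconds

Running time = 251183 ÷ (48) = 251183 × 1/48 = 251183/48 s.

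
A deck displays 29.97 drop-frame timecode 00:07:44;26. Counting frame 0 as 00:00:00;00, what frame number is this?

Complete 10-minute blocks: 0, each 17982 frames → 0.
Remaining 7 whole minutes in the current block: 1800 + 6 × 1798 = 12588 frames.
Within the current minute: 44 × 30 + 26 − 2 = 1344 (labels ;00/;01 skipped at this minute). Total = 0 + 12588 + 1344 = 13932.

13932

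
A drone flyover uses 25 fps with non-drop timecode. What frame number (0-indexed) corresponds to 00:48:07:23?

Total seconds to the label: (0 × 3600 + 48 × 60 + 7) = 2887.
Frame index = 2887 × 25 + 23 = 72198.

frame 72198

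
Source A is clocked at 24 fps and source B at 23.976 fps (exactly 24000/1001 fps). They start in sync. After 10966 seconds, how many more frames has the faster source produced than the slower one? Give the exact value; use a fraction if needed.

263184/1001 frames

A emits 24 × 10966 = 263184 frames; B emits 24000/1001 × 10966 = 263184000/1001.
Difference = 263184/1001 frames (≈ 262.9211); B is behind A.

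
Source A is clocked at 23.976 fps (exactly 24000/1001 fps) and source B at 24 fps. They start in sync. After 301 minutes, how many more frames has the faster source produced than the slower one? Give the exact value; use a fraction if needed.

61920/143 frames

301 min = 18060 s.
A emits 24000/1001 × 18060 = 61920000/143 frames; B emits 24 × 18060 = 433440.
Difference = 61920/143 frames (≈ 433.0070); B is ahead of A.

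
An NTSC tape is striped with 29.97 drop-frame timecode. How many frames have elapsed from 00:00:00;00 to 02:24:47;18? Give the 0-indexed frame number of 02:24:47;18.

260368

Complete 10-minute blocks: 14, each 17982 frames → 251748.
Remaining 4 whole minutes in the current block: 1800 + 3 × 1798 = 7194 frames.
Within the current minute: 47 × 30 + 18 − 2 = 1426 (labels ;00/;01 skipped at this minute). Total = 251748 + 7194 + 1426 = 260368.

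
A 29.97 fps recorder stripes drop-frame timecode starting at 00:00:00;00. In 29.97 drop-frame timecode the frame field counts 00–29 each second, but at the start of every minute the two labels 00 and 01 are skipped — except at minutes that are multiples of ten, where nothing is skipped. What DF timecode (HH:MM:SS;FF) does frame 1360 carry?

Each 10-minute DF block holds 10 × 60 × 30 − 9 × 2 = 17982 frames. 1360 ÷ 17982 → 0 full blocks, remainder 1360.
Within the partial block the first minute is 1800 frames and each further minute 1798, so 0 further minute boundaries passed. Total skipped labels = 18 × 0 + 2 × 0 = 0.
Non-drop label index = 1360 + 0 = 1360; at 30 labels/s that is 00:00:45:10, i.e. DF 00:00:45;10.

00:00:45;10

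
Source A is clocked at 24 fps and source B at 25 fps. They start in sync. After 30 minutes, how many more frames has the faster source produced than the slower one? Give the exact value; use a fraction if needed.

1800 frames

30 min = 1800 s.
A emits 24 × 1800 = 43200 frames; B emits 25 × 1800 = 45000.
Difference = 1800 frames; B is ahead of A.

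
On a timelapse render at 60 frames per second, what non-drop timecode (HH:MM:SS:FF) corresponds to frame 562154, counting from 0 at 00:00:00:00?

02:36:09:14

562154 ÷ 60 = 9369 full seconds, remainder 14 frames.
9369 s = 2 h 36 min 9 s.
Timecode: 02:36:09:14.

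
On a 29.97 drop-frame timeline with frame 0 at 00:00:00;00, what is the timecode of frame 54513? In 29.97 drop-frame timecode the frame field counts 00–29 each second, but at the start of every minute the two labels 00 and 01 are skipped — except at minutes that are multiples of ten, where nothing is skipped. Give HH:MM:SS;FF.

Ten DF minutes hold 17982 frames, so frame 54513 lies in block 3 (frames 53946–71927) with 567 frames into that block.
The block's first minute is 1800 frames and the rest 1798 each; 567 frames reaches minute 0, so 3 × 18 + 0 × 2 = 54 labels have been skipped so far.
Adding those back, label number 54513 + 54 = 54567 at 30 labels/s is 1818 s + 27 f = 0 h 30 min 18 s frame 27, i.e. 00:30:18;27.

00:30:18;27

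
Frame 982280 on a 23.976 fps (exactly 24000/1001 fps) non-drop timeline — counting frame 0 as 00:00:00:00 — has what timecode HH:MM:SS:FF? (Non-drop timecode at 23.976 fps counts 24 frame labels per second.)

11:22:08:08

982280 ÷ 24 = 40928 full seconds, remainder 8 frames.
40928 s = 11 h 22 min 8 s.
Timecode: 11:22:08:08.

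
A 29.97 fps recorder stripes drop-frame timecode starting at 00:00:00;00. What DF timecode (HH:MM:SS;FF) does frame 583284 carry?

Ten DF minutes hold 17982 frames, so frame 583284 lies in block 32 (frames 575424–593405) with 7860 frames into that block.
The block's first minute is 1800 frames and the rest 1798 each; 7860 frames reaches minute 4, so 32 × 18 + 4 × 2 = 584 labels have been skipped so far.
Adding those back, label number 583284 + 584 = 583868 at 30 labels/s is 19462 s + 8 f = 5 h 24 min 22 s frame 8, i.e. 05:24:22;08.

05:24:22;08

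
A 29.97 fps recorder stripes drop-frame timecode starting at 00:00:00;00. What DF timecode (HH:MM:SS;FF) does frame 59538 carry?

00:33:06;18

Ten DF minutes hold 17982 frames, so frame 59538 lies in block 3 (frames 53946–71927) with 5592 frames into that block.
The block's first minute is 1800 frames and the rest 1798 each; 5592 frames reaches minute 3, so 3 × 18 + 3 × 2 = 60 labels have been skipped so far.
Adding those back, label number 59538 + 60 = 59598 at 30 labels/s is 1986 s + 18 f = 0 h 33 min 6 s frame 18, i.e. 00:33:06;18.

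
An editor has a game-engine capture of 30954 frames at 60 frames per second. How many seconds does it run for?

515.9 seconds

Running time = 30954 / (60) = 515.9 s.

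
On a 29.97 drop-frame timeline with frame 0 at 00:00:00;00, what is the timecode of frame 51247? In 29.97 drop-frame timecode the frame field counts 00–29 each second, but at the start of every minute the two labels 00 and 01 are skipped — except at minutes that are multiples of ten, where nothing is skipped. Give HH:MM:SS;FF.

Ten DF minutes hold 17982 frames, so frame 51247 lies in block 2 (frames 35964–53945) with 15283 frames into that block.
The block's first minute is 1800 frames and the rest 1798 each; 15283 frames reaches minute 8, so 2 × 18 + 8 × 2 = 52 labels have been skipped so far.
Adding those back, label number 51247 + 52 = 51299 at 30 labels/s is 1709 s + 29 f = 0 h 28 min 29 s frame 29, i.e. 00:28:29;29.

00:28:29;29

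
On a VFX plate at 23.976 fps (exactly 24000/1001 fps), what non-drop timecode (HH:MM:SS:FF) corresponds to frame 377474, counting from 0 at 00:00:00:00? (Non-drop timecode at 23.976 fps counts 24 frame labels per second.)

377474 ÷ 24 = 15728 full seconds, remainder 2 frames.
15728 s = 4 h 22 min 8 s.
Timecode: 04:22:08:02.

04:22:08:02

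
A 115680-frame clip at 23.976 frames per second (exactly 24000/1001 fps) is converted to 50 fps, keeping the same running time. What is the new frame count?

241241 frames

Target frames = source frames × (target rate / source rate) = 115680 × (50)/(24000/1001) = 115680 × 1001/480 = 241241.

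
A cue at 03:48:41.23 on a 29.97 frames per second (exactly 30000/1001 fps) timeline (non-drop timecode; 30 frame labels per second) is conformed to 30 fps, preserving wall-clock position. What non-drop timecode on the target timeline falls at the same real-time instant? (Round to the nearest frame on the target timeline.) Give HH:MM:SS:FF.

Source frame index: (3×3600 + 48×60 + 41) × 30 + 23 = 411653.
Real time: 411653 / (30000/1001) = 412064653/30000 s.
Target frame: (412064653/30000) × (30) = 412064653/1000 ≈ 412064.653 → 412065.
At 30 labels/s: frame 412065 → 03:48:55:15.

03:48:55:15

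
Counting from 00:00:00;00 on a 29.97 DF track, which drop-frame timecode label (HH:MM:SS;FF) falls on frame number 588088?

Ten DF minutes hold 17982 frames, so frame 588088 lies in block 32 (frames 575424–593405) with 12664 frames into that block.
The block's first minute is 1800 frames and the rest 1798 each; 12664 frames reaches minute 7, so 32 × 18 + 7 × 2 = 590 labels have been skipped so far.
Adding those back, label number 588088 + 590 = 588678 at 30 labels/s is 19622 s + 18 f = 5 h 27 min 2 s frame 18, i.e. 05:27:02;18.

05:27:02;18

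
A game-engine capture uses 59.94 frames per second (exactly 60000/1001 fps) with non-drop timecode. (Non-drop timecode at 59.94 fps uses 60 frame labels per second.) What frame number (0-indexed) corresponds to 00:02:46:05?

Total seconds to the label: (0 × 3600 + 2 × 60 + 46) = 166.
Frame index = 166 × 60 + 5 = 9965.

frame 9965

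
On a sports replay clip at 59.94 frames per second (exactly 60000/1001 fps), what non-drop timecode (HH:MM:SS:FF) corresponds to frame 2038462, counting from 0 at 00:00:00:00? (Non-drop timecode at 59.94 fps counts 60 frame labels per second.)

2038462 ÷ 60 = 33974 full seconds, remainder 22 frames.
33974 s = 9 h 26 min 14 s.
Timecode: 09:26:14:22.

09:26:14:22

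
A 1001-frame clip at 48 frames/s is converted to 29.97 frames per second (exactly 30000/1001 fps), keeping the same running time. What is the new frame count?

Target frames = source frames × (target rate / source rate) = 1001 × (30000/1001)/(48) = 1001 × 625/1001 = 625.

625 frames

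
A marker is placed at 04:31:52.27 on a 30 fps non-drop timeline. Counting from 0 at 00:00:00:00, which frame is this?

Total seconds to the label: (4 × 3600 + 31 × 60 + 52) = 16312.
Frame index = 16312 × 30 + 27 = 489387.

frame 489387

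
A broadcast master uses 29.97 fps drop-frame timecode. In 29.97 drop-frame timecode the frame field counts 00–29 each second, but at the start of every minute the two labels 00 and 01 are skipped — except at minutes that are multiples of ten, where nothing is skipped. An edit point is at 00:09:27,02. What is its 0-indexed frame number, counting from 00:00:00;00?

16994

As if non-drop at 30 labels/s: (0 × 3600 + 9 × 60 + 27) × 30 + 2 = 17012.
Minute boundaries passed: 9; those not divisible by 10: 9 − 0 = 9; dropped labels = 2 × 9 = 18.
Actual frame index = 17012 − 18 = 16994.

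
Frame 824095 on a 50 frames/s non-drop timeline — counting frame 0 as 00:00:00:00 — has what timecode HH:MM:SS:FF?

04:34:41:45

824095 ÷ 50 = 16481 full seconds, remainder 45 frames.
16481 s = 4 h 34 min 41 s.
Timecode: 04:34:41:45.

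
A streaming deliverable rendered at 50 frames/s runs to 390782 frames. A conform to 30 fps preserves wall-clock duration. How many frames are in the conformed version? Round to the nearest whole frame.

Frames at target rate = 390782 × (30) / (50) = 1172346/5 ≈ 234469.200.
Nearest whole frame: 234469.

234469 frames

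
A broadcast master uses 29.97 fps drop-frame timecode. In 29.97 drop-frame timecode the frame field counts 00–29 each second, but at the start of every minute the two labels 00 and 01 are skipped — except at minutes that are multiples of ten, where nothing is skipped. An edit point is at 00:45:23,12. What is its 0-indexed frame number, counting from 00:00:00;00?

As if non-drop at 30 labels/s: (0 × 3600 + 45 × 60 + 23) × 30 + 12 = 81702.
Minute boundaries passed: 45; those not divisible by 10: 45 − 4 = 41; dropped labels = 2 × 41 = 82.
Actual frame index = 81702 − 82 = 81620.

81620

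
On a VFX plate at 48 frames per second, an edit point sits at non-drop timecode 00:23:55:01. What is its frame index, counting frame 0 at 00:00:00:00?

Total seconds to the label: (0 × 3600 + 23 × 60 + 55) = 1435.
Frame index = 1435 × 48 + 1 = 68881.

frame 68881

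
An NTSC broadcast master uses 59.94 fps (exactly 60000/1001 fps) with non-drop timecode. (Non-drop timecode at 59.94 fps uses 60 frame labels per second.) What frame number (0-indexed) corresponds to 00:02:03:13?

7393

Total seconds to the label: (0 × 3600 + 2 × 60 + 3) = 123.
Frame index = 123 × 60 + 13 = 7393.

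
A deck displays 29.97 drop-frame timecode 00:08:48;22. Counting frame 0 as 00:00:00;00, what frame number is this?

As if non-drop at 30 labels/s: (0 × 3600 + 8 × 60 + 48) × 30 + 22 = 15862.
Minute boundaries passed: 8; those not divisible by 10: 8 − 0 = 8; dropped labels = 2 × 8 = 16.
Actual frame index = 15862 − 16 = 15846.

15846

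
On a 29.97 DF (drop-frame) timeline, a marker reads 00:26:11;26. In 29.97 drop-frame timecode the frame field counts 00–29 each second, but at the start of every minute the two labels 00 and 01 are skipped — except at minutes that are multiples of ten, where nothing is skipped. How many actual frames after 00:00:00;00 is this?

47108

As if non-drop at 30 labels/s: (0 × 3600 + 26 × 60 + 11) × 30 + 26 = 47156.
Minute boundaries passed: 26; those not divisible by 10: 26 − 2 = 24; dropped labels = 2 × 24 = 48.
Actual frame index = 47156 − 48 = 47108.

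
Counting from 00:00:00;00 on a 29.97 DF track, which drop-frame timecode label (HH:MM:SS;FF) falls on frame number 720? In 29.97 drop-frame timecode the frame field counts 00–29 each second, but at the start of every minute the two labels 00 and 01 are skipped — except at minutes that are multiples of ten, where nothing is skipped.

00:00:24;00

Each 10-minute DF block holds 10 × 60 × 30 − 9 × 2 = 17982 frames. 720 ÷ 17982 → 0 full blocks, remainder 720.
Within the partial block the first minute is 1800 frames and each further minute 1798, so 0 further minute boundaries passed. Total skipped labels = 18 × 0 + 2 × 0 = 0.
Non-drop label index = 720 + 0 = 720; at 30 labels/s that is 00:00:24:00, i.e. DF 00:00:24;00.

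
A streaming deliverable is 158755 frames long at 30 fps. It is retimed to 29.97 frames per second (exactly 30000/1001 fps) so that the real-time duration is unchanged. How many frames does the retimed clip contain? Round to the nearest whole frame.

Frames at target rate = 158755 × (30000/1001) / (30) = 158755000/1001 ≈ 158596.404.
Nearest whole frame: 158596.

158596 frames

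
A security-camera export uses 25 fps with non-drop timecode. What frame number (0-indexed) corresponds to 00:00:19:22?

Total seconds to the label: (0 × 3600 + 0 × 60 + 19) = 19.
Frame index = 19 × 25 + 22 = 497.

497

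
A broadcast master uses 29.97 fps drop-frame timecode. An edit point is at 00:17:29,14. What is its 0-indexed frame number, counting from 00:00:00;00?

31452

As if non-drop at 30 labels/s: (0 × 3600 + 17 × 60 + 29) × 30 + 14 = 31484.
Minute boundaries passed: 17; those not divisible by 10: 17 − 1 = 16; dropped labels = 2 × 16 = 32.
Actual frame index = 31484 − 32 = 31452.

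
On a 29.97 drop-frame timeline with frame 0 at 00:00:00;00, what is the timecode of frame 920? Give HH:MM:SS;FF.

Ten DF minutes hold 17982 frames, so frame 920 lies in block 0 (frames 0–17981) with 920 frames into that block.
The block's first minute is 1800 frames and the rest 1798 each; 920 frames reaches minute 0, so 0 × 18 + 0 × 2 = 0 labels have been skipped so far.
Adding those back, label number 920 + 0 = 920 at 30 labels/s is 30 s + 20 f = 0 h 0 min 30 s frame 20, i.e. 00:00:30;20.

00:00:30;20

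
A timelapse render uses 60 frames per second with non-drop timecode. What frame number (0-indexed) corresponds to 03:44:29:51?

808191

Total seconds to the label: (3 × 3600 + 44 × 60 + 29) = 13469.
Frame index = 13469 × 60 + 51 = 808191.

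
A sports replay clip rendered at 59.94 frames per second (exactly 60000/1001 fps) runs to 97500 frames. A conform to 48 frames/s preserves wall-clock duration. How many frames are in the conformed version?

Target frames = source frames × (target rate / source rate) = 97500 × (48)/(60000/1001) = 97500 × 1001/1250 = 78078.

78078 frames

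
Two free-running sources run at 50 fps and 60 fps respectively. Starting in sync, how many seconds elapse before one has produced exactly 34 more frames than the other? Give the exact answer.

The gap grows by |60 − 50| = 10 frames per second.
Time for a 34-frame gap: 34 ÷ (10) = 3.4 s.

3.4 seconds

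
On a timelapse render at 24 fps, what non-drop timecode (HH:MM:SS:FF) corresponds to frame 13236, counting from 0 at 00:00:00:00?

00:09:11:12

13236 ÷ 24 = 551 full seconds, remainder 12 frames.
551 s = 0 h 9 min 11 s.
Timecode: 00:09:11:12.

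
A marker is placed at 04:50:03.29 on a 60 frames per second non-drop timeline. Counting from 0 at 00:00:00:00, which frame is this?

frame 1044209

Total seconds to the label: (4 × 3600 + 50 × 60 + 3) = 17403.
Frame index = 17403 × 60 + 29 = 1044209.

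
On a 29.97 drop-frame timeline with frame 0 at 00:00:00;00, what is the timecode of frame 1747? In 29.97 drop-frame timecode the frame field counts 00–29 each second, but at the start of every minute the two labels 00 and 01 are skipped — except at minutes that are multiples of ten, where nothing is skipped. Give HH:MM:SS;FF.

Each 10-minute DF block holds 10 × 60 × 30 − 9 × 2 = 17982 frames. 1747 ÷ 17982 → 0 full blocks, remainder 1747.
Within the partial block the first minute is 1800 frames and each further minute 1798, so 0 further minute boundaries passed. Total skipped labels = 18 × 0 + 2 × 0 = 0.
Non-drop label index = 1747 + 0 = 1747; at 30 labels/s that is 00:00:58:07, i.e. DF 00:00:58;07.

00:00:58;07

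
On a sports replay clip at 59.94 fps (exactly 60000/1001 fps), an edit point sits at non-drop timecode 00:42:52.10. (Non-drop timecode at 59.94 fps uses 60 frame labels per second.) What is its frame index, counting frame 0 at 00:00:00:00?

Total seconds to the label: (0 × 3600 + 42 × 60 + 52) = 2572.
Frame index = 2572 × 60 + 10 = 154330.

154330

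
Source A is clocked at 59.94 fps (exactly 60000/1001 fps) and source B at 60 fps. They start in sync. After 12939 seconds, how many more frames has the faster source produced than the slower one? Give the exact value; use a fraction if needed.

A emits 60000/1001 × 12939 = 776340000/1001 frames; B emits 60 × 12939 = 776340.
Difference = 776340/1001 frames (≈ 775.5644); B is ahead of A.

776340/1001 frames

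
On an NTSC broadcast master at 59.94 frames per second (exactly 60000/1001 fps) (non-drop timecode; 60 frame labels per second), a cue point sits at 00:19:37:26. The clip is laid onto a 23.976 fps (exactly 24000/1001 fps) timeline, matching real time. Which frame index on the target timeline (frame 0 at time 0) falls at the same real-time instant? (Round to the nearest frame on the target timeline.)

Source frame index: (0×3600 + 19×60 + 37) × 60 + 26 = 70646.
Real time: 70646 / (60000/1001) = 35358323/30000 s.
Target frame: (35358323/30000) × (24000/1001) = 141292/5 ≈ 28258.400 → 28258.

frame 28258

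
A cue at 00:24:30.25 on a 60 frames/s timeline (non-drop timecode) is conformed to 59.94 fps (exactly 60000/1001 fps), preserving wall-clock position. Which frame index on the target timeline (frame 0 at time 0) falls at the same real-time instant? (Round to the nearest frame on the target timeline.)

frame 88137

Source frame index: (0×3600 + 24×60 + 30) × 60 + 25 = 88225.
Real time: 88225 / (60) = 17645/12 s.
Target frame: (17645/12) × (60000/1001) = 88225000/1001 ≈ 88136.863 → 88137.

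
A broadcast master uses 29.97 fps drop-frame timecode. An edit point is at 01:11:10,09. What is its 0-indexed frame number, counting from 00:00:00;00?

127981

Complete 10-minute blocks: 7, each 17982 frames → 125874.
Remaining 1 whole minute in the current block: 1800 + 0 × 1798 = 1800 frames.
Within the current minute: 10 × 30 + 9 − 2 = 307 (labels ;00/;01 skipped at this minute). Total = 125874 + 1800 + 307 = 127981.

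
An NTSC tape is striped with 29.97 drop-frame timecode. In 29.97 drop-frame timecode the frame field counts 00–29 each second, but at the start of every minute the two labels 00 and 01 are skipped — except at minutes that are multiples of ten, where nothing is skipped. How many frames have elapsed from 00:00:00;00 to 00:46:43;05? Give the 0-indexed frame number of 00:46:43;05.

84011

As if non-drop at 30 labels/s: (0 × 3600 + 46 × 60 + 43) × 30 + 5 = 84095.
Minute boundaries passed: 46; those not divisible by 10: 46 − 4 = 42; dropped labels = 2 × 42 = 84.
Actual frame index = 84095 − 84 = 84011.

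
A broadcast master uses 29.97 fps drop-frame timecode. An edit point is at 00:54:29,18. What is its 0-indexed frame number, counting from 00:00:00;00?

97990

As if non-drop at 30 labels/s: (0 × 3600 + 54 × 60 + 29) × 30 + 18 = 98088.
Minute boundaries passed: 54; those not divisible by 10: 54 − 5 = 49; dropped labels = 2 × 49 = 98.
Actual frame index = 98088 − 98 = 97990.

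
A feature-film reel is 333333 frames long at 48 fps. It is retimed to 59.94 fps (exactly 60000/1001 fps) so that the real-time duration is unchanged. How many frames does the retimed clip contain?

Target frames = source frames × (target rate / source rate) = 333333 × (60000/1001)/(48) = 333333 × 1250/1001 = 416250.

416250 frames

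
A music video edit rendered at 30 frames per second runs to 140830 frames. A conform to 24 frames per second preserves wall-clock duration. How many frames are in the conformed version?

Target frames = source frames × (target rate / source rate) = 140830 × (24)/(30) = 140830 × 4/5 = 112664.

112664 frames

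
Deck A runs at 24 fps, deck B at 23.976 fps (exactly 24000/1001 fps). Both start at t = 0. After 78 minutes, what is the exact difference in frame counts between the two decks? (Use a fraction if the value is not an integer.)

8640/77 frames

78 min = 4680 s.
A emits 24 × 4680 = 112320 frames; B emits 24000/1001 × 4680 = 8640000/77.
Difference = 8640/77 frames (≈ 112.2078); B is behind A.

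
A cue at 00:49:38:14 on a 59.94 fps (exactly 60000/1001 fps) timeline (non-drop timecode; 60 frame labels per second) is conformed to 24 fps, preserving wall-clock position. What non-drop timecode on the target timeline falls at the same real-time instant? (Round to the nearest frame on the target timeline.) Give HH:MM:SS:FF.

Source frame index: (0×3600 + 49×60 + 38) × 60 + 14 = 178694.
Real time: 178694 / (60000/1001) = 89436347/30000 s.
Target frame: (89436347/30000) × (24) = 89436347/1250 ≈ 71549.078 → 71549.
At 24 labels/s: frame 71549 → 00:49:41:05.

00:49:41:05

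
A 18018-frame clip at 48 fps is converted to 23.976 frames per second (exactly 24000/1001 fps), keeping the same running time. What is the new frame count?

Target frames = source frames × (target rate / source rate) = 18018 × (24000/1001)/(48) = 18018 × 500/1001 = 9000.

9000 frames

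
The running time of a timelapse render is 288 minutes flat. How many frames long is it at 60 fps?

1036800 frames

288 min = 17280 s.
Frames = 17280 × 60 = 1036800.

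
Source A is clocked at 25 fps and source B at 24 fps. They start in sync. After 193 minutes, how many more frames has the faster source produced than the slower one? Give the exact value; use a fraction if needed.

11580 frames

193 min = 11580 s.
A emits 25 × 11580 = 289500 frames; B emits 24 × 11580 = 277920.
Difference = 11580 frames; B is behind A.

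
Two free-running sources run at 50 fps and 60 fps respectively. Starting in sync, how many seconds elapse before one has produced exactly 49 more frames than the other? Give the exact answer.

4.9 seconds

The gap grows by |60 − 50| = 10 frames per second.
Time for a 49-frame gap: 49 ÷ (10) = 4.9 s.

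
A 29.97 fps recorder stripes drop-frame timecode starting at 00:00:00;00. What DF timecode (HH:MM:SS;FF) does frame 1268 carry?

00:00:42;08

Each 10-minute DF block holds 10 × 60 × 30 − 9 × 2 = 17982 frames. 1268 ÷ 17982 → 0 full blocks, remainder 1268.
Within the partial block the first minute is 1800 frames and each further minute 1798, so 0 further minute boundaries passed. Total skipped labels = 18 × 0 + 2 × 0 = 0.
Non-drop label index = 1268 + 0 = 1268; at 30 labels/s that is 00:00:42:08, i.e. DF 00:00:42;08.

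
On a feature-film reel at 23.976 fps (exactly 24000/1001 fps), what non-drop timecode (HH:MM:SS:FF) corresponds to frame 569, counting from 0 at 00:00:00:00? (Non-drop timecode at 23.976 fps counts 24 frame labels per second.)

569 ÷ 24 = 23 full seconds, remainder 17 frames.
23 s = 0 h 0 min 23 s.
Timecode: 00:00:23:17.

00:00:23:17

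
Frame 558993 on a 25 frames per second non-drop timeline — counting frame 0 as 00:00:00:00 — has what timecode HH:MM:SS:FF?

558993 ÷ 25 = 22359 full seconds, remainder 18 frames.
22359 s = 6 h 12 min 39 s.
Timecode: 06:12:39:18.

06:12:39:18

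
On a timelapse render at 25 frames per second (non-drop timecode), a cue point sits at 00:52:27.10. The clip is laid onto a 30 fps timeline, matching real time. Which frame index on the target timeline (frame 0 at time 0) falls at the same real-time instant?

Source frame index: (0×3600 + 52×60 + 27) × 25 + 10 = 78685.
Real time: 78685 / (25) = 15737/5 s.
Target frame: (15737/5) × (30) = 94422.

frame 94422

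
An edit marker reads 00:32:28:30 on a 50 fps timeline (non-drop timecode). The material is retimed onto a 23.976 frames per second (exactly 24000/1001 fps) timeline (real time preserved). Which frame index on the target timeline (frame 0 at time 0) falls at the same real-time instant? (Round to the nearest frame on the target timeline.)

Source frame index: (0×3600 + 32×60 + 28) × 50 + 30 = 97430.
Real time: 97430 / (50) = 9743/5 s.
Target frame: (9743/5) × (24000/1001) = 46766400/1001 ≈ 46719.680 → 46720.

frame 46720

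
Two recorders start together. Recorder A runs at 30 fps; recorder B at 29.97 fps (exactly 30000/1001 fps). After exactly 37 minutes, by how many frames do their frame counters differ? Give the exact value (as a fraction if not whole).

66600/1001 frames

37 min = 2220 s.
A emits 30 × 2220 = 66600 frames; B emits 30000/1001 × 2220 = 66600000/1001.
Difference = 66600/1001 frames (≈ 66.5335); B is behind A.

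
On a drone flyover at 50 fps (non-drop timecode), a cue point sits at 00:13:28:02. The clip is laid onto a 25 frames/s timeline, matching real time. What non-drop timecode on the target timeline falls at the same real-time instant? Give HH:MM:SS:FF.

Source frame index: (0×3600 + 13×60 + 28) × 50 + 2 = 40402.
Real time: 40402 / (50) = 20201/25 s.
Target frame: (20201/25) × (25) = 20201.
At 25 labels/s: frame 20201 → 00:13:28:01.

00:13:28:01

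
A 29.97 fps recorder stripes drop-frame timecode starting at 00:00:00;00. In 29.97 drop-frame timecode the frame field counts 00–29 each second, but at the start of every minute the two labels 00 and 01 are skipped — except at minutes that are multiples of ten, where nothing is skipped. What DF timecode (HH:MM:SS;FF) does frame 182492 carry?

01:41:29;04

Ten DF minutes hold 17982 frames, so frame 182492 lies in block 10 (frames 179820–197801) with 2672 frames into that block.
The block's first minute is 1800 frames and the rest 1798 each; 2672 frames reaches minute 1, so 10 × 18 + 1 × 2 = 182 labels have been skipped so far.
Adding those back, label number 182492 + 182 = 182674 at 30 labels/s is 6089 s + 4 f = 1 h 41 min 29 s frame 4, i.e. 01:41:29;04.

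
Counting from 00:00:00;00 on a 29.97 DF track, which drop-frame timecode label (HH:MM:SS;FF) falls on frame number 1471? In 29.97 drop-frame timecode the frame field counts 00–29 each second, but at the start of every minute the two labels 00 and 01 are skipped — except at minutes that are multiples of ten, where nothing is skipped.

Ten DF minutes hold 17982 frames, so frame 1471 lies in block 0 (frames 0–17981) with 1471 frames into that block.
The block's first minute is 1800 frames and the rest 1798 each; 1471 frames reaches minute 0, so 0 × 18 + 0 × 2 = 0 labels have been skipped so far.
Adding those back, label number 1471 + 0 = 1471 at 30 labels/s is 49 s + 1 f = 0 h 0 min 49 s frame 1, i.e. 00:00:49;01.

00:00:49;01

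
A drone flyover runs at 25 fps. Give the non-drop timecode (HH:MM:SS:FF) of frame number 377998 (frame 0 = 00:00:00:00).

04:11:59:23

377998 ÷ 25 = 15119 full seconds, remainder 23 frames.
15119 s = 4 h 11 min 59 s.
Timecode: 04:11:59:23.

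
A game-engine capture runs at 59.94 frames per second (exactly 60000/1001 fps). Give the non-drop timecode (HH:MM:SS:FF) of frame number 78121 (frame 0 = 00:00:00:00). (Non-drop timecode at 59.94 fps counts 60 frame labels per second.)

00:21:42:01

78121 ÷ 60 = 1302 full seconds, remainder 1 frame.
1302 s = 0 h 21 min 42 s.
Timecode: 00:21:42:01.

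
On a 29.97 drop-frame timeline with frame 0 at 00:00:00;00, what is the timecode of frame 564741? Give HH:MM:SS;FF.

Ten DF minutes hold 17982 frames, so frame 564741 lies in block 31 (frames 557442–575423) with 7299 frames into that block.
The block's first minute is 1800 frames and the rest 1798 each; 7299 frames reaches minute 4, so 31 × 18 + 4 × 2 = 566 labels have been skipped so far.
Adding those back, label number 564741 + 566 = 565307 at 30 labels/s is 18843 s + 17 f = 5 h 14 min 3 s frame 17, i.e. 05:14:03;17.

05:14:03;17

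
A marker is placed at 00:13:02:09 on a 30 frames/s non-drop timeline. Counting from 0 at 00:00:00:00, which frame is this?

Total seconds to the label: (0 × 3600 + 13 × 60 + 2) = 782.
Frame index = 782 × 30 + 9 = 23469.

frame 23469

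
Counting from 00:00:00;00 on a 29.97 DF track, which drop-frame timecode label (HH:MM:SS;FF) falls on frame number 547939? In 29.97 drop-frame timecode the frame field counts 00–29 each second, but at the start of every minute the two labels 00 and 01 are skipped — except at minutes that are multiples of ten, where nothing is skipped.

Ten DF minutes hold 17982 frames, so frame 547939 lies in block 30 (frames 539460–557441) with 8479 frames into that block.
The block's first minute is 1800 frames and the rest 1798 each; 8479 frames reaches minute 4, so 30 × 18 + 4 × 2 = 548 labels have been skipped so far.
Adding those back, label number 547939 + 548 = 548487 at 30 labels/s is 18282 s + 27 f = 5 h 4 min 42 s frame 27, i.e. 05:04:42;27.

05:04:42;27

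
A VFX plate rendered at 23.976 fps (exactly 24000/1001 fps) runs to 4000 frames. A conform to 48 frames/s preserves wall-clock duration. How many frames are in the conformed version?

8008 frames

Target frames = source frames × (target rate / source rate) = 4000 × (48)/(24000/1001) = 4000 × 1001/500 = 8008.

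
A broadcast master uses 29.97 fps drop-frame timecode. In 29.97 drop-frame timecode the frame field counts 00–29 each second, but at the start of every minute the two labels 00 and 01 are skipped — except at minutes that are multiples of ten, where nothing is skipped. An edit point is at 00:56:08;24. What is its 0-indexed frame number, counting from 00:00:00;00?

As if non-drop at 30 labels/s: (0 × 3600 + 56 × 60 + 8) × 30 + 24 = 101064.
Minute boundaries passed: 56; those not divisible by 10: 56 − 5 = 51; dropped labels = 2 × 51 = 102.
Actual frame index = 101064 − 102 = 100962.

100962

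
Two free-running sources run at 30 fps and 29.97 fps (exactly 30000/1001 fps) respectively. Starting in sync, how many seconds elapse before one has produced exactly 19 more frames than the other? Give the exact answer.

19019/30 seconds

The gap grows by |30000/1001 − 30| = 30/1001 frames per second.
Time for a 19-frame gap: 19 ÷ (30/1001) = 19019/30 s.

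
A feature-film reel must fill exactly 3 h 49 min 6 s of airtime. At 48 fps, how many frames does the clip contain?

3 h 49 min 6 s = 13746 s.
Frames = 13746 × 48 = 659808.

659808 frames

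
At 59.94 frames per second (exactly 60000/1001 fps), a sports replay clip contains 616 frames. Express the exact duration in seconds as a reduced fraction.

Running time = 616 ÷ (60000/1001) = 616 × 1001/60000 = 77077/7500 s.

77077/7500 seconds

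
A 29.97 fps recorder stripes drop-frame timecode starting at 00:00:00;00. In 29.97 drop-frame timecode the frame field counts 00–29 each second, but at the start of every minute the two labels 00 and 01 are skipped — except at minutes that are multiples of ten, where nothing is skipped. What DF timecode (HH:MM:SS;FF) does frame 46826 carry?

Each 10-minute DF block holds 10 × 60 × 30 − 9 × 2 = 17982 frames. 46826 ÷ 17982 → 2 full blocks, remainder 10862.
Within the partial block the first minute is 1800 frames and each further minute 1798, so 6 further minute boundaries passed. Total skipped labels = 18 × 2 + 2 × 6 = 48.
Non-drop label index = 46826 + 48 = 46874; at 30 labels/s that is 00:26:02:14, i.e. DF 00:26:02;14.

00:26:02;14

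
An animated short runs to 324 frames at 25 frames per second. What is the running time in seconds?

12.96 seconds

Running time = 324 / (25) = 12.96 s.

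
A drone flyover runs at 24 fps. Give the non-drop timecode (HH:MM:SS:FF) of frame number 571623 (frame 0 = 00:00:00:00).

06:36:57:15

571623 ÷ 24 = 23817 full seconds, remainder 15 frames.
23817 s = 6 h 36 min 57 s.
Timecode: 06:36:57:15.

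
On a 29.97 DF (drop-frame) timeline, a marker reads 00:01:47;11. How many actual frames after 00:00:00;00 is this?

As if non-drop at 30 labels/s: (0 × 3600 + 1 × 60 + 47) × 30 + 11 = 3221.
Minute boundaries passed: 1; those not divisible by 10: 1 − 0 = 1; dropped labels = 2 × 1 = 2.
Actual frame index = 3221 − 2 = 3219.

3219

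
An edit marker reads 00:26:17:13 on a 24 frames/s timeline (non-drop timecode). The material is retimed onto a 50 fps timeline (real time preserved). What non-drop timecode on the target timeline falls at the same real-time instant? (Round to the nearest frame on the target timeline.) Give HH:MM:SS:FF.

00:26:17:27

Source frame index: (0×3600 + 26×60 + 17) × 24 + 13 = 37861.
Real time: 37861 / (24) = 37861/24 s.
Target frame: (37861/24) × (50) = 946525/12 ≈ 78877.083 → 78877.
At 50 labels/s: frame 78877 → 00:26:17:27.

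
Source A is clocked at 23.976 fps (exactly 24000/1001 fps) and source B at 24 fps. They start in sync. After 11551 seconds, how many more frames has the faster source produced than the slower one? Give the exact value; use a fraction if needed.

A emits 24000/1001 × 11551 = 277224000/1001 frames; B emits 24 × 11551 = 277224.
Difference = 277224/1001 frames (≈ 276.9471); B is ahead of A.

277224/1001 frames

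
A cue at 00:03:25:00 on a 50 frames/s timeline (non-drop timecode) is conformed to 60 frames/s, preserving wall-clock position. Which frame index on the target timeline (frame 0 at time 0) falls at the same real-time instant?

Source frame index: (0×3600 + 3×60 + 25) × 50 + 0 = 10250.
Real time: 10250 / (50) = 205 s.
Target frame: (205) × (60) = 12300.

frame 12300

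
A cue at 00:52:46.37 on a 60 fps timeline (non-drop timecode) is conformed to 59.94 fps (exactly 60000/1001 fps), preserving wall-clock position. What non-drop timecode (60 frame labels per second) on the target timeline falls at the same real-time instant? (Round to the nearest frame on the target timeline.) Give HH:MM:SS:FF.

Source frame index: (0×3600 + 52×60 + 46) × 60 + 37 = 189997.
Real time: 189997 / (60) = 189997/60 s.
Target frame: (189997/60) × (60000/1001) = 189997000/1001 ≈ 189807.193 → 189807.
At 60 labels/s: frame 189807 → 00:52:43:27.

00:52:43:27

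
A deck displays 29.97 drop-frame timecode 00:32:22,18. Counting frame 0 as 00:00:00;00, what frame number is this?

Complete 10-minute blocks: 3, each 17982 frames → 53946.
Remaining 2 whole minutes in the current block: 1800 + 1 × 1798 = 3598 frames.
Within the current minute: 22 × 30 + 18 − 2 = 676 (labels ;00/;01 skipped at this minute). Total = 53946 + 3598 + 676 = 58220.

58220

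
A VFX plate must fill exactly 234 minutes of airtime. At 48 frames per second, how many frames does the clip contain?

673920 frames

234 min = 14040 s.
Frames = 14040 × 48 = 673920.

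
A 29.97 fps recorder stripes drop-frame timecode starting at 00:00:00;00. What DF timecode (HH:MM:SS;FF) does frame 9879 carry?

00:05:29;19

Ten DF minutes hold 17982 frames, so frame 9879 lies in block 0 (frames 0–17981) with 9879 frames into that block.
The block's first minute is 1800 frames and the rest 1798 each; 9879 frames reaches minute 5, so 0 × 18 + 5 × 2 = 10 labels have been skipped so far.
Adding those back, label number 9879 + 10 = 9889 at 30 labels/s is 329 s + 19 f = 0 h 5 min 29 s frame 19, i.e. 00:05:29;19.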